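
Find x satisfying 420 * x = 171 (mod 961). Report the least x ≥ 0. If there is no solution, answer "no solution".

21

First find gcd(420, 961):
961 = 2×420 + 121
420 = 3×121 + 57
121 = 2×57 + 7
57 = 8×7 + 1
7 = 7×1 + 0
gcd = 1, so a unique solution mod 961 exists.
Back-substitute for the Bézout coefficients:
1 = 57 − 8·7
1 = −8·121 + 17·57
1 = 17·420 − 59·121
1 = −59·961 + 135·420
So 420·(135) ≡ 1 (mod 961), giving 420⁻¹ ≡ 135.
x ≡ 420⁻¹·171 ≡ 135·171 ≡ 21 (mod 961).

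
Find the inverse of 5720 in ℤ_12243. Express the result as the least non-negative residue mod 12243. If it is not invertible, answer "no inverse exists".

Euclidean algorithm on 12243, 5720:
12243 = 2*5720 + 803
5720 = 7*803 + 99
803 = 8*99 + 11
99 = 9*11 + 0
The gcd is 11, not 1, hence no inverse exists.

no inverse exists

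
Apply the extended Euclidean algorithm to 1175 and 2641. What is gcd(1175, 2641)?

1

Apply Euclid's algorithm to 2641 and 1175:
2641 = 2·1175 + 291
1175 = 4·291 + 11
291 = 26·11 + 5
11 = 2·5 + 1
5 = 5·1 + 0
gcd(1175, 2641) = 1.
Back-substituting:
1 = 11 − 2·5
1 = −2·291 + 53·11
1 = 53·1175 − 214·291
1 = −214·2641 + 481·1175
So 1 = (-214)·2641 + (481)·1175.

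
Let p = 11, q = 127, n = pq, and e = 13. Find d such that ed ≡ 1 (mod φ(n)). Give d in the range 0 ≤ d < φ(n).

φ(n) = (p−1)(q−1) = 10·126 = 1260.
Need d with 13·d ≡ 1 (mod 1260). Apply the extended Euclidean algorithm:
1260 = 96×13 + 12
13 = 1×12 + 1
12 = 12×1 + 0
Back-substitute:
1 = 13 − 12
1 = −1260 + 97·13
So 13·97 ≡ 1 (mod 1260), hence d = 97.

97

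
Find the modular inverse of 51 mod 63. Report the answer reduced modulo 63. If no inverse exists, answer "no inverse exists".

no inverse exists

Compute gcd(51, 63):
63 = 1·51 + 12
51 = 4·12 + 3
12 = 4·3 + 0
Since gcd = 3 > 1, 51 is not a unit mod 63.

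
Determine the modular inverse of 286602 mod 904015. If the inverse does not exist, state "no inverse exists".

713413

Run Euclid on (904015, 286602):
904015 = 3*286602 + 44209
286602 = 6*44209 + 21348
44209 = 2*21348 + 1513
21348 = 14*1513 + 166
1513 = 9*166 + 19
166 = 8*19 + 14
19 = 1*14 + 5
14 = 2*5 + 4
5 = 1*4 + 1
4 = 4*1 + 0
gcd = 1, so the inverse exists. Back-substitute:
1 = 5 − 4
1 = −14 + 3·5
1 = 3·19 − 4·14
1 = −4·166 + 35·19
1 = 35·1513 − 319·166
1 = −319·21348 + 4501·1513
1 = 4501·44209 − 9321·21348
1 = −9321·286602 + 60427·44209
1 = 60427·904015 − 190602·286602
So 286602·(-190602) ≡ 1 (mod 904015), and -190602 ≡ 713413 (mod 904015).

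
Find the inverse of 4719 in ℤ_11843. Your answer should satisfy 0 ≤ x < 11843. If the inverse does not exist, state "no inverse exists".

Compute gcd(4719, 11843):
11843 = 2·4719 + 2405
4719 = 1·2405 + 2314
2405 = 1·2314 + 91
2314 = 25·91 + 39
91 = 2·39 + 13
39 = 3·13 + 0
gcd(4719, 11843) = 13 ≠ 1, so 4719 has no multiplicative inverse modulo 11843.

no inverse exists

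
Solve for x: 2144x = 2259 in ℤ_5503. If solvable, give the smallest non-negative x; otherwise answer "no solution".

First find gcd(2144, 5503):
5503 = 2×2144 + 1215
2144 = 1×1215 + 929
1215 = 1×929 + 286
929 = 3×286 + 71
286 = 4×71 + 2
71 = 35×2 + 1
2 = 2×1 + 0
gcd = 1, so a unique solution mod 5503 exists.
Back-substitute for the Bézout coefficients:
1 = 71 − 35·2
1 = −35·286 + 141·71
1 = 141·929 − 458·286
1 = −458·1215 + 599·929
1 = 599·2144 − 1057·1215
1 = −1057·5503 + 2713·2144
So 2144·(2713) ≡ 1 (mod 5503), giving 2144⁻¹ ≡ 2713.
x ≡ 2144⁻¹·2259 ≡ 2713·2259 ≡ 3828 (mod 5503).

3828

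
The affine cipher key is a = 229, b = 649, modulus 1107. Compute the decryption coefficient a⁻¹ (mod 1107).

gcd(1107, 229) by repeated division:
1107 = 4×229 + 191
229 = 1×191 + 38
191 = 5×38 + 1
38 = 38×1 + 0
Since gcd(229, 1107) = 1, back-substitute to write 1 as a combination:
1 = 191 − 5·38
1 = −5·229 + 6·191
1 = 6·1107 − 29·229
Thus 229·(-29) ≡ 1 (mod 1107); reducing, -29 mod 1107 = 1078.

1078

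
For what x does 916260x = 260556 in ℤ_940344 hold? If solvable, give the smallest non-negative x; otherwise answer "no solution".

First find gcd(916260, 940344):
940344 = 1*916260 + 24084
916260 = 38*24084 + 1068
24084 = 22*1068 + 588
1068 = 1*588 + 480
588 = 1*480 + 108
480 = 4*108 + 48
108 = 2*48 + 12
48 = 4*12 + 0
gcd = 12 and 12 | 260556, so solutions exist. Divide through by 12: 76355x ≡ 21713 (mod 78362).
Now find 76355⁻¹ mod 78362:
78362 = 1·76355 + 2007
76355 = 38·2007 + 89
2007 = 22·89 + 49
89 = 1·49 + 40
49 = 1·40 + 9
40 = 4·9 + 4
9 = 2·4 + 1
4 = 4·1 + 0
Back-substitute:
1 = 9 − 2·4
1 = −2·40 + 9·9
1 = 9·49 − 11·40
1 = −11·89 + 20·49
1 = 20·2007 − 451·89
1 = −451·76355 + 17158·2007
1 = 17158·78362 − 17609·76355
So 76355·(-17609) ≡ 1 (mod 78362), i.e. 76355⁻¹ ≡ 60753.
Then x ≡ 60753·21713 ≡ 62343 (mod 78362); the smallest non-negative solution is x = 62343.

62343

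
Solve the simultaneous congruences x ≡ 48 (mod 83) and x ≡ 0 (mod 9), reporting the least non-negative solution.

297

Write x = 48 + 83·k. Then 83·k ≡ 0 − 48 ≡ 6 (mod 9).
Need 83⁻¹ mod 9. Extended Euclid on (9, 2):
9 = 4×2 + 1
2 = 2×1 + 0
Back-substitute:
1 = 9 − 4·2
83⁻¹ ≡ 5 (mod 9), so k ≡ 5·6 ≡ 3 (mod 9).
x = 48 + 83·3 = 297.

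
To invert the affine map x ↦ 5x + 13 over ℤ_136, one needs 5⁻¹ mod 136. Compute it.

Apply the Euclidean algorithm to 136 and 5:
136 = 27·5 + 1
5 = 5·1 + 0
Since gcd(5, 136) = 1, back-substitute to write 1 as a combination:
1 = 136 − 27·5
Thus 5·(-27) ≡ 1 (mod 136); reducing, -27 mod 136 = 109.

109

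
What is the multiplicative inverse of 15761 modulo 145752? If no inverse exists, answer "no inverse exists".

Run Euclid on (145752, 15761):
145752 = 9×15761 + 3903
15761 = 4×3903 + 149
3903 = 26×149 + 29
149 = 5×29 + 4
29 = 7×4 + 1
4 = 4×1 + 0
The gcd is 1. Working backward:
1 = 29 − 7·4
1 = −7·149 + 36·29
1 = 36·3903 − 943·149
1 = −943·15761 + 3808·3903
1 = 3808·145752 − 35215·15761
So 15761·(-35215) ≡ 1 (mod 145752), and -35215 ≡ 110537 (mod 145752).

110537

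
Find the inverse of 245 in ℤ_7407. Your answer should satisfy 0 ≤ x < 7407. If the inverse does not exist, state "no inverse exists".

6107

gcd(7407, 245) by repeated division:
7407 = 30·245 + 57
245 = 4·57 + 17
57 = 3·17 + 6
17 = 2·6 + 5
6 = 1·5 + 1
5 = 5·1 + 0
The gcd is 1. Working backward:
1 = 6 − 5
1 = −17 + 3·6
1 = 3·57 − 10·17
1 = −10·245 + 43·57
1 = 43·7407 − 1300·245
Thus 245·(-1300) ≡ 1 (mod 7407); reducing, -1300 mod 7407 = 6107.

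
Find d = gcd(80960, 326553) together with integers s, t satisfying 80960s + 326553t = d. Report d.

Apply Euclid's algorithm to 326553 and 80960:
326553 = 4×80960 + 2713
80960 = 29×2713 + 2283
2713 = 1×2283 + 430
2283 = 5×430 + 133
430 = 3×133 + 31
133 = 4×31 + 9
31 = 3×9 + 4
9 = 2×4 + 1
4 = 4×1 + 0
gcd(80960, 326553) = 1.
Back-substituting:
1 = 9 − 2·4
1 = −2·31 + 7·9
1 = 7·133 − 30·31
1 = −30·430 + 97·133
1 = 97·2283 − 515·430
1 = −515·2713 + 612·2283
1 = 612·80960 − 18263·2713
1 = −18263·326553 + 73664·80960
So 1 = (-18263)·326553 + (73664)·80960.

1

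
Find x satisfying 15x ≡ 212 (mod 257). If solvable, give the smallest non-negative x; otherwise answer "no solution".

First find gcd(15, 257):
257 = 17·15 + 2
15 = 7·2 + 1
2 = 2·1 + 0
gcd = 1, so a unique solution mod 257 exists.
Back-substitute for the Bézout coefficients:
1 = 15 − 7·2
1 = −7·257 + 120·15
So 15·(120) ≡ 1 (mod 257), giving 15⁻¹ ≡ 120.
x ≡ 15⁻¹·212 ≡ 120·212 ≡ 254 (mod 257).

254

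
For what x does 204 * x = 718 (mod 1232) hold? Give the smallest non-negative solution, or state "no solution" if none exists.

gcd(204, 1232):
1232 = 6×204 + 8
204 = 25×8 + 4
8 = 2×4 + 0
gcd = 4, but 4 ∤ 718, so the congruence has no solution.

no solution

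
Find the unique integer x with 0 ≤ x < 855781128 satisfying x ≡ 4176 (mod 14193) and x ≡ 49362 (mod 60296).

544703130

Write x = 4176 + 14193·k. Then 14193·k ≡ 49362 − 4176 ≡ 45186 (mod 60296).
Need 14193⁻¹ mod 60296. Extended Euclid on (60296, 14193):
60296 = 4×14193 + 3524
14193 = 4×3524 + 97
3524 = 36×97 + 32
97 = 3×32 + 1
32 = 32×1 + 0
Back-substitute:
1 = 97 − 3·32
1 = −3·3524 + 109·97
1 = 109·14193 − 439·3524
1 = −439·60296 + 1865·14193
14193⁻¹ ≡ 1865 (mod 60296), so k ≡ 1865·45186 ≡ 38378 (mod 60296).
x = 4176 + 14193·38378 = 544703130.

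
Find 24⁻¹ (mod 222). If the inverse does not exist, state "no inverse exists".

no inverse exists

Euclidean algorithm on 222, 24:
222 = 9·24 + 6
24 = 4·6 + 0
The gcd is 6, not 1, hence no inverse exists.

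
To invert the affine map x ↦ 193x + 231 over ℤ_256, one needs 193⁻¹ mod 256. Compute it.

gcd(256, 193) by repeated division:
256 = 1*193 + 63
193 = 3*63 + 4
63 = 15*4 + 3
4 = 1*3 + 1
3 = 3*1 + 0
Since gcd(193, 256) = 1, back-substitute to write 1 as a combination:
1 = 4 − 3
1 = −63 + 16·4
1 = 16·193 − 49·63
1 = −49·256 + 65·193
So 193·65 ≡ 1 (mod 256).

65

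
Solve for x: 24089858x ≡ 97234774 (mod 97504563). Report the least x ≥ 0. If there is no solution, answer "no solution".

First find gcd(24089858, 97504563):
97504563 = 4·24089858 + 1145131
24089858 = 21·1145131 + 42107
1145131 = 27·42107 + 8242
42107 = 5·8242 + 897
8242 = 9·897 + 169
897 = 5·169 + 52
169 = 3·52 + 13
52 = 4·13 + 0
gcd = 13 and 13 | 97234774, so solutions exist. Divide through by 13: 1853066x ≡ 7479598 (mod 7500351).
Now find 1853066⁻¹ mod 7500351:
7500351 = 4·1853066 + 88087
1853066 = 21·88087 + 3239
88087 = 27·3239 + 634
3239 = 5·634 + 69
634 = 9·69 + 13
69 = 5·13 + 4
13 = 3·4 + 1
4 = 4·1 + 0
Back-substitute:
1 = 13 − 3·4
1 = −3·69 + 16·13
1 = 16·634 − 147·69
1 = −147·3239 + 751·634
1 = 751·88087 − 20424·3239
1 = −20424·1853066 + 429655·88087
1 = 429655·7500351 − 1739044·1853066
So 1853066·(-1739044) ≡ 1 (mod 7500351), i.e. 1853066⁻¹ ≡ 5761307.
Then x ≡ 5761307·7479598 ≡ 6191471 (mod 7500351); the smallest non-negative solution is x = 6191471.

6191471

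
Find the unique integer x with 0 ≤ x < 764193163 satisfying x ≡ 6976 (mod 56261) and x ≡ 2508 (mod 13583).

289469821

Write x = 6976 + 56261·k. Then 56261·k ≡ 2508 − 6976 ≡ 9115 (mod 13583).
Need 56261⁻¹ mod 13583. Extended Euclid on (13583, 1929):
13583 = 7*1929 + 80
1929 = 24*80 + 9
80 = 8*9 + 8
9 = 1*8 + 1
8 = 8*1 + 0
Back-substitute:
1 = 9 − 8
1 = −80 + 9·9
1 = 9·1929 − 217·80
1 = −217·13583 + 1528·1929
56261⁻¹ ≡ 1528 (mod 13583), so k ≡ 1528·9115 ≡ 5145 (mod 13583).
x = 6976 + 56261·5145 = 289469821.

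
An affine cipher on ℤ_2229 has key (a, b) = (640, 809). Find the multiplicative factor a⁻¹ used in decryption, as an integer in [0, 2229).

Extended Euclidean algorithm:
2229 = 3·640 + 309
640 = 2·309 + 22
309 = 14·22 + 1
22 = 22·1 + 0
Since gcd(640, 2229) = 1, back-substitute to write 1 as a combination:
1 = 309 − 14·22
1 = −14·640 + 29·309
1 = 29·2229 − 101·640
Thus 640·(-101) ≡ 1 (mod 2229); reducing, -101 mod 2229 = 2128.

2128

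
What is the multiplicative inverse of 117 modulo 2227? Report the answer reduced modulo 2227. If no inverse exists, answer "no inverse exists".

Extended Euclidean algorithm:
2227 = 19×117 + 4
117 = 29×4 + 1
4 = 4×1 + 0
The gcd is 1. Working backward:
1 = 117 − 29·4
1 = −29·2227 + 552·117
So 117·552 ≡ 1 (mod 2227).

552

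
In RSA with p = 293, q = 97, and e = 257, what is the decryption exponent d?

2945

φ(n) = (p−1)(q−1) = 292·96 = 28032.
Need d with 257·d ≡ 1 (mod 28032). Apply the extended Euclidean algorithm:
28032 = 109*257 + 19
257 = 13*19 + 10
19 = 1*10 + 9
10 = 1*9 + 1
9 = 9*1 + 0
Back-substitute:
1 = 10 − 9
1 = −19 + 2·10
1 = 2·257 − 27·19
1 = −27·28032 + 2945·257
So 257·2945 ≡ 1 (mod 28032), hence d = 2945.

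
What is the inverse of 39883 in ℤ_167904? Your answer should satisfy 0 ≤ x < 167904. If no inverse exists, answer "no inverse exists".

8323

Run Euclid on (167904, 39883):
167904 = 4*39883 + 8372
39883 = 4*8372 + 6395
8372 = 1*6395 + 1977
6395 = 3*1977 + 464
1977 = 4*464 + 121
464 = 3*121 + 101
121 = 1*101 + 20
101 = 5*20 + 1
20 = 20*1 + 0
gcd = 1, so the inverse exists. Back-substitute:
1 = 101 − 5·20
1 = −5·121 + 6·101
1 = 6·464 − 23·121
1 = −23·1977 + 98·464
1 = 98·6395 − 317·1977
1 = −317·8372 + 415·6395
1 = 415·39883 − 1977·8372
1 = −1977·167904 + 8323·39883
So 39883·8323 ≡ 1 (mod 167904).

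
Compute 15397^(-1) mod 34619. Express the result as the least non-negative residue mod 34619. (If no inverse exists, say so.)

10707

Extended Euclidean algorithm:
34619 = 2*15397 + 3825
15397 = 4*3825 + 97
3825 = 39*97 + 42
97 = 2*42 + 13
42 = 3*13 + 3
13 = 4*3 + 1
3 = 3*1 + 0
The gcd is 1. Working backward:
1 = 13 − 4·3
1 = −4·42 + 13·13
1 = 13·97 − 30·42
1 = −30·3825 + 1183·97
1 = 1183·15397 − 4762·3825
1 = −4762·34619 + 10707·15397
So 15397·10707 ≡ 1 (mod 34619).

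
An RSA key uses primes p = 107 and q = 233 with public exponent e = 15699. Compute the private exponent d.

11371

φ(n) = (p−1)(q−1) = 106·232 = 24592.
Need d with 15699·d ≡ 1 (mod 24592). Apply the extended Euclidean algorithm:
24592 = 1·15699 + 8893
15699 = 1·8893 + 6806
8893 = 1·6806 + 2087
6806 = 3·2087 + 545
2087 = 3·545 + 452
545 = 1·452 + 93
452 = 4·93 + 80
93 = 1·80 + 13
80 = 6·13 + 2
13 = 6·2 + 1
2 = 2·1 + 0
Back-substitute:
1 = 13 − 6·2
1 = −6·80 + 37·13
1 = 37·93 − 43·80
1 = −43·452 + 209·93
1 = 209·545 − 252·452
1 = −252·2087 + 965·545
1 = 965·6806 − 3147·2087
1 = −3147·8893 + 4112·6806
1 = 4112·15699 − 7259·8893
1 = −7259·24592 + 11371·15699
So 15699·11371 ≡ 1 (mod 24592), hence d = 11371.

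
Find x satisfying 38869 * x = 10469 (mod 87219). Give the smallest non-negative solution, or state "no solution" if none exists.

19574

First find gcd(38869, 87219):
87219 = 2*38869 + 9481
38869 = 4*9481 + 945
9481 = 10*945 + 31
945 = 30*31 + 15
31 = 2*15 + 1
15 = 15*1 + 0
gcd = 1, so a unique solution mod 87219 exists.
Back-substitute for the Bézout coefficients:
1 = 31 − 2·15
1 = −2·945 + 61·31
1 = 61·9481 − 612·945
1 = −612·38869 + 2509·9481
1 = 2509·87219 − 5630·38869
So 38869·(-5630) ≡ 1 (mod 87219), giving 38869⁻¹ ≡ 81589.
x ≡ 38869⁻¹·10469 ≡ 81589·10469 ≡ 19574 (mod 87219).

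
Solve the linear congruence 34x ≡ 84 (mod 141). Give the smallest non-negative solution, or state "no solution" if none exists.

First find gcd(34, 141):
141 = 4×34 + 5
34 = 6×5 + 4
5 = 1×4 + 1
4 = 4×1 + 0
gcd = 1, so a unique solution mod 141 exists.
Back-substitute for the Bézout coefficients:
1 = 5 − 4
1 = −34 + 7·5
1 = 7·141 − 29·34
So 34·(-29) ≡ 1 (mod 141), giving 34⁻¹ ≡ 112.
x ≡ 34⁻¹·84 ≡ 112·84 ≡ 102 (mod 141).

102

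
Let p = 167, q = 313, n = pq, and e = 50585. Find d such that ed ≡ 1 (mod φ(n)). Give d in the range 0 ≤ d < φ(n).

19481

φ(n) = (p−1)(q−1) = 166·312 = 51792.
Need d with 50585·d ≡ 1 (mod 51792). Apply the extended Euclidean algorithm:
51792 = 1·50585 + 1207
50585 = 41·1207 + 1098
1207 = 1·1098 + 109
1098 = 10·109 + 8
109 = 13·8 + 5
8 = 1·5 + 3
5 = 1·3 + 2
3 = 1·2 + 1
2 = 2·1 + 0
Back-substitute:
1 = 3 − 2
1 = −5 + 2·3
1 = 2·8 − 3·5
1 = −3·109 + 41·8
1 = 41·1098 − 413·109
1 = −413·1207 + 454·1098
1 = 454·50585 − 19027·1207
1 = −19027·51792 + 19481·50585
So 50585·19481 ≡ 1 (mod 51792), hence d = 19481.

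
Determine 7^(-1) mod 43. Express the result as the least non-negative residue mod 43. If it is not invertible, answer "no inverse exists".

37

Run Euclid on (43, 7):
43 = 6×7 + 1
7 = 7×1 + 0
gcd = 1, so the inverse exists. Back-substitute:
1 = 43 − 6·7
Hence 7⁻¹ ≡ -6 ≡ 37 (mod 43).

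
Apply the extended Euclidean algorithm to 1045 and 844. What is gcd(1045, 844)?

1

Repeated division:
1045 = 1·844 + 201
844 = 4·201 + 40
201 = 5·40 + 1
40 = 40·1 + 0
gcd(1045, 844) = 1.
Express as a combination:
1 = 201 − 5·40
1 = −5·844 + 21·201
1 = 21·1045 − 26·844
So 1 = (21)·1045 + (-26)·844.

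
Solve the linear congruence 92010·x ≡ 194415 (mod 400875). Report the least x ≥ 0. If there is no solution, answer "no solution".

First find gcd(92010, 400875):
400875 = 4×92010 + 32835
92010 = 2×32835 + 26340
32835 = 1×26340 + 6495
26340 = 4×6495 + 360
6495 = 18×360 + 15
360 = 24×15 + 0
gcd = 15 and 15 | 194415, so solutions exist. Divide through by 15: 6134x ≡ 12961 (mod 26725).
Now find 6134⁻¹ mod 26725:
26725 = 4·6134 + 2189
6134 = 2·2189 + 1756
2189 = 1·1756 + 433
1756 = 4·433 + 24
433 = 18·24 + 1
24 = 24·1 + 0
Back-substitute:
1 = 433 − 18·24
1 = −18·1756 + 73·433
1 = 73·2189 − 91·1756
1 = −91·6134 + 255·2189
1 = 255·26725 − 1111·6134
So 6134·(-1111) ≡ 1 (mod 26725), i.e. 6134⁻¹ ≡ 25614.
Then x ≡ 25614·12961 ≡ 5104 (mod 26725); the smallest non-negative solution is x = 5104.

5104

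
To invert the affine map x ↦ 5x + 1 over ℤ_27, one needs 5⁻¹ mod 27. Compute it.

Extended Euclidean algorithm:
27 = 5×5 + 2
5 = 2×2 + 1
2 = 2×1 + 0
Since gcd(5, 27) = 1, back-substitute to write 1 as a combination:
1 = 5 − 2·2
1 = −2·27 + 11·5
So 5·11 ≡ 1 (mod 27).

11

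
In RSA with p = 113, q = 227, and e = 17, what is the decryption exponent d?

φ(n) = (p−1)(q−1) = 112·226 = 25312.
Need d with 17·d ≡ 1 (mod 25312). Apply the extended Euclidean algorithm:
25312 = 1488×17 + 16
17 = 1×16 + 1
16 = 16×1 + 0
Back-substitute:
1 = 17 − 16
1 = −25312 + 1489·17
So 17·1489 ≡ 1 (mod 25312), hence d = 1489.

1489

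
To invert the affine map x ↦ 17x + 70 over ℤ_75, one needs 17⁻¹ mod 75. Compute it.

Extended Euclidean algorithm:
75 = 4*17 + 7
17 = 2*7 + 3
7 = 2*3 + 1
3 = 3*1 + 0
The gcd is 1. Working backward:
1 = 7 − 2·3
1 = −2·17 + 5·7
1 = 5·75 − 22·17
So 17·(-22) ≡ 1 (mod 75), and -22 ≡ 53 (mod 75).

53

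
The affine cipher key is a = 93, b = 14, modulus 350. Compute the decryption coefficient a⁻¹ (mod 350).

207

Run Euclid on (350, 93):
350 = 3×93 + 71
93 = 1×71 + 22
71 = 3×22 + 5
22 = 4×5 + 2
5 = 2×2 + 1
2 = 2×1 + 0
gcd = 1, so the inverse exists. Back-substitute:
1 = 5 − 2·2
1 = −2·22 + 9·5
1 = 9·71 − 29·22
1 = −29·93 + 38·71
1 = 38·350 − 143·93
Hence 93⁻¹ ≡ -143 ≡ 207 (mod 350).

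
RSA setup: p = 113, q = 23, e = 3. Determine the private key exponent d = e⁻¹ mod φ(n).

φ(n) = (p−1)(q−1) = 112·22 = 2464.
Need d with 3·d ≡ 1 (mod 2464). Apply the extended Euclidean algorithm:
2464 = 821·3 + 1
3 = 3·1 + 0
Back-substitute:
1 = 2464 − 821·3
So 3·(-821) ≡ 1 (mod 2464), hence d ≡ -821 ≡ 1643 (mod 2464).

1643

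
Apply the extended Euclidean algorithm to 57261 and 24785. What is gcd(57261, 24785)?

Euclidean algorithm:
57261 = 2*24785 + 7691
24785 = 3*7691 + 1712
7691 = 4*1712 + 843
1712 = 2*843 + 26
843 = 32*26 + 11
26 = 2*11 + 4
11 = 2*4 + 3
4 = 1*3 + 1
3 = 3*1 + 0
gcd(57261, 24785) = 1.
Back-substituting:
1 = 4 − 3
1 = −11 + 3·4
1 = 3·26 − 7·11
1 = −7·843 + 227·26
1 = 227·1712 − 461·843
1 = −461·7691 + 2071·1712
1 = 2071·24785 − 6674·7691
1 = −6674·57261 + 15419·24785
So 1 = (-6674)·57261 + (15419)·24785.

1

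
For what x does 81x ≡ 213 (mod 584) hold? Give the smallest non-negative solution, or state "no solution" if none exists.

First find gcd(81, 584):
584 = 7*81 + 17
81 = 4*17 + 13
17 = 1*13 + 4
13 = 3*4 + 1
4 = 4*1 + 0
gcd = 1, so a unique solution mod 584 exists.
Back-substitute for the Bézout coefficients:
1 = 13 − 3·4
1 = −3·17 + 4·13
1 = 4·81 − 19·17
1 = −19·584 + 137·81
So 81·(137) ≡ 1 (mod 584), giving 81⁻¹ ≡ 137.
x ≡ 81⁻¹·213 ≡ 137·213 ≡ 565 (mod 584).

565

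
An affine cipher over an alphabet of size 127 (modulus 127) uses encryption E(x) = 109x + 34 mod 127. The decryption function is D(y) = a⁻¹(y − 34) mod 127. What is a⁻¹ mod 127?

gcd(127, 109) by repeated division:
127 = 1*109 + 18
109 = 6*18 + 1
18 = 18*1 + 0
gcd = 1, so the inverse exists. Back-substitute:
1 = 109 − 6·18
1 = −6·127 + 7·109
So 109·7 ≡ 1 (mod 127).

7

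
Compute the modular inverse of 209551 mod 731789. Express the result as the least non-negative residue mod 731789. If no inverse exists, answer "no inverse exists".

Apply the Euclidean algorithm to 731789 and 209551:
731789 = 3*209551 + 103136
209551 = 2*103136 + 3279
103136 = 31*3279 + 1487
3279 = 2*1487 + 305
1487 = 4*305 + 267
305 = 1*267 + 38
267 = 7*38 + 1
38 = 38*1 + 0
The gcd is 1. Working backward:
1 = 267 − 7·38
1 = −7·305 + 8·267
1 = 8·1487 − 39·305
1 = −39·3279 + 86·1487
1 = 86·103136 − 2705·3279
1 = −2705·209551 + 5496·103136
1 = 5496·731789 − 19193·209551
Thus 209551·(-19193) ≡ 1 (mod 731789); reducing, -19193 mod 731789 = 712596.

712596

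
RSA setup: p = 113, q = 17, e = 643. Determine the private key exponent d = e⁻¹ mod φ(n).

φ(n) = (p−1)(q−1) = 112·16 = 1792.
Need d with 643·d ≡ 1 (mod 1792). Apply the extended Euclidean algorithm:
1792 = 2×643 + 506
643 = 1×506 + 137
506 = 3×137 + 95
137 = 1×95 + 42
95 = 2×42 + 11
42 = 3×11 + 9
11 = 1×9 + 2
9 = 4×2 + 1
2 = 2×1 + 0
Back-substitute:
1 = 9 − 4·2
1 = −4·11 + 5·9
1 = 5·42 − 19·11
1 = −19·95 + 43·42
1 = 43·137 − 62·95
1 = −62·506 + 229·137
1 = 229·643 − 291·506
1 = −291·1792 + 811·643
So 643·811 ≡ 1 (mod 1792), hence d = 811.

811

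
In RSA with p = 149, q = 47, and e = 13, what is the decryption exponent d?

φ(n) = (p−1)(q−1) = 148·46 = 6808.
Need d with 13·d ≡ 1 (mod 6808). Apply the extended Euclidean algorithm:
6808 = 523×13 + 9
13 = 1×9 + 4
9 = 2×4 + 1
4 = 4×1 + 0
Back-substitute:
1 = 9 − 2·4
1 = −2·13 + 3·9
1 = 3·6808 − 1571·13
So 13·(-1571) ≡ 1 (mod 6808), hence d ≡ -1571 ≡ 5237 (mod 6808).

5237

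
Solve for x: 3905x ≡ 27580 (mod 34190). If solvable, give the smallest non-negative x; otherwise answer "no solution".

3124

First find gcd(3905, 34190):
34190 = 8×3905 + 2950
3905 = 1×2950 + 955
2950 = 3×955 + 85
955 = 11×85 + 20
85 = 4×20 + 5
20 = 4×5 + 0
gcd = 5 and 5 | 27580, so solutions exist. Divide through by 5: 781x ≡ 5516 (mod 6838).
Now find 781⁻¹ mod 6838:
6838 = 8·781 + 590
781 = 1·590 + 191
590 = 3·191 + 17
191 = 11·17 + 4
17 = 4·4 + 1
4 = 4·1 + 0
Back-substitute:
1 = 17 − 4·4
1 = −4·191 + 45·17
1 = 45·590 − 139·191
1 = −139·781 + 184·590
1 = 184·6838 − 1611·781
So 781·(-1611) ≡ 1 (mod 6838), i.e. 781⁻¹ ≡ 5227.
Then x ≡ 5227·5516 ≡ 3124 (mod 6838); the smallest non-negative solution is x = 3124.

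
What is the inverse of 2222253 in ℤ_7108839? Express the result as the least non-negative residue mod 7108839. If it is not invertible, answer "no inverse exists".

Compute gcd(2222253, 7108839):
7108839 = 3×2222253 + 442080
2222253 = 5×442080 + 11853
442080 = 37×11853 + 3519
11853 = 3×3519 + 1296
3519 = 2×1296 + 927
1296 = 1×927 + 369
927 = 2×369 + 189
369 = 1×189 + 180
189 = 1×180 + 9
180 = 20×9 + 0
Since gcd = 9 > 1, 2222253 is not a unit mod 7108839.

no inverse exists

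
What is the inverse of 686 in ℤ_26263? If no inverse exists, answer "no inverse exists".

7542

Apply the Euclidean algorithm to 26263 and 686:
26263 = 38×686 + 195
686 = 3×195 + 101
195 = 1×101 + 94
101 = 1×94 + 7
94 = 13×7 + 3
7 = 2×3 + 1
3 = 3×1 + 0
The gcd is 1. Working backward:
1 = 7 − 2·3
1 = −2·94 + 27·7
1 = 27·101 − 29·94
1 = −29·195 + 56·101
1 = 56·686 − 197·195
1 = −197·26263 + 7542·686
So 686·7542 ≡ 1 (mod 26263).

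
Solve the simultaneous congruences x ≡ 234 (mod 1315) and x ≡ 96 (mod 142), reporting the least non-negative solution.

Write x = 234 + 1315·k. Then 1315·k ≡ 96 − 234 ≡ 4 (mod 142).
Need 1315⁻¹ mod 142. Extended Euclid on (142, 37):
142 = 3·37 + 31
37 = 1·31 + 6
31 = 5·6 + 1
6 = 6·1 + 0
Back-substitute:
1 = 31 − 5·6
1 = −5·37 + 6·31
1 = 6·142 − 23·37
1315⁻¹ ≡ 119 (mod 142), so k ≡ 119·4 ≡ 50 (mod 142).
x = 234 + 1315·50 = 65984.

65984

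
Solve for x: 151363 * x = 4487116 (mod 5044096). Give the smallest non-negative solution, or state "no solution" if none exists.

4386500

First find gcd(151363, 5044096):
5044096 = 33*151363 + 49117
151363 = 3*49117 + 4012
49117 = 12*4012 + 973
4012 = 4*973 + 120
973 = 8*120 + 13
120 = 9*13 + 3
13 = 4*3 + 1
3 = 3*1 + 0
gcd = 1, so a unique solution mod 5044096 exists.
Back-substitute for the Bézout coefficients:
1 = 13 − 4·3
1 = −4·120 + 37·13
1 = 37·973 − 300·120
1 = −300·4012 + 1237·973
1 = 1237·49117 − 15144·4012
1 = −15144·151363 + 46669·49117
1 = 46669·5044096 − 1555221·151363
So 151363·(-1555221) ≡ 1 (mod 5044096), giving 151363⁻¹ ≡ 3488875.
x ≡ 151363⁻¹·4487116 ≡ 3488875·4487116 ≡ 4386500 (mod 5044096).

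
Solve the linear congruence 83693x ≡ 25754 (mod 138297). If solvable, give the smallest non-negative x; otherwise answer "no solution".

First find gcd(83693, 138297):
138297 = 1·83693 + 54604
83693 = 1·54604 + 29089
54604 = 1·29089 + 25515
29089 = 1·25515 + 3574
25515 = 7·3574 + 497
3574 = 7·497 + 95
497 = 5·95 + 22
95 = 4·22 + 7
22 = 3·7 + 1
7 = 7·1 + 0
gcd = 1, so a unique solution mod 138297 exists.
Back-substitute for the Bézout coefficients:
1 = 22 − 3·7
1 = −3·95 + 13·22
1 = 13·497 − 68·95
1 = −68·3574 + 489·497
1 = 489·25515 − 3491·3574
1 = −3491·29089 + 3980·25515
1 = 3980·54604 − 7471·29089
1 = −7471·83693 + 11451·54604
1 = 11451·138297 − 18922·83693
So 83693·(-18922) ≡ 1 (mod 138297), giving 83693⁻¹ ≡ 119375.
x ≡ 83693⁻¹·25754 ≡ 119375·25754 ≡ 41440 (mod 138297).

41440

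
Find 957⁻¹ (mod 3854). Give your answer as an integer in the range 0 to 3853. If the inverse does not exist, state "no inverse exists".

Apply the Euclidean algorithm to 3854 and 957:
3854 = 4·957 + 26
957 = 36·26 + 21
26 = 1·21 + 5
21 = 4·5 + 1
5 = 5·1 + 0
The gcd is 1. Working backward:
1 = 21 − 4·5
1 = −4·26 + 5·21
1 = 5·957 − 184·26
1 = −184·3854 + 741·957
So 957·741 ≡ 1 (mod 3854).

741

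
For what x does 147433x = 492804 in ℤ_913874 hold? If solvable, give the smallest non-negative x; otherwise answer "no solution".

First find gcd(147433, 913874):
913874 = 6·147433 + 29276
147433 = 5·29276 + 1053
29276 = 27·1053 + 845
1053 = 1·845 + 208
845 = 4·208 + 13
208 = 16·13 + 0
gcd = 13 and 13 | 492804, so solutions exist. Divide through by 13: 11341x ≡ 37908 (mod 70298).
Now find 11341⁻¹ mod 70298:
70298 = 6·11341 + 2252
11341 = 5·2252 + 81
2252 = 27·81 + 65
81 = 1·65 + 16
65 = 4·16 + 1
16 = 16·1 + 0
Back-substitute:
1 = 65 − 4·16
1 = −4·81 + 5·65
1 = 5·2252 − 139·81
1 = −139·11341 + 700·2252
1 = 700·70298 − 4339·11341
So 11341·(-4339) ≡ 1 (mod 70298), i.e. 11341⁻¹ ≡ 65959.
Then x ≡ 65959·37908 ≡ 14508 (mod 70298); the smallest non-negative solution is x = 14508.

14508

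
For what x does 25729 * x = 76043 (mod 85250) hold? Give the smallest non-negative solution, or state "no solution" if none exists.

First find gcd(25729, 85250):
85250 = 3×25729 + 8063
25729 = 3×8063 + 1540
8063 = 5×1540 + 363
1540 = 4×363 + 88
363 = 4×88 + 11
88 = 8×11 + 0
gcd = 11 and 11 | 76043, so solutions exist. Divide through by 11: 2339x ≡ 6913 (mod 7750).
Now find 2339⁻¹ mod 7750:
7750 = 3·2339 + 733
2339 = 3·733 + 140
733 = 5·140 + 33
140 = 4·33 + 8
33 = 4·8 + 1
8 = 8·1 + 0
Back-substitute:
1 = 33 − 4·8
1 = −4·140 + 17·33
1 = 17·733 − 89·140
1 = −89·2339 + 284·733
1 = 284·7750 − 941·2339
So 2339·(-941) ≡ 1 (mod 7750), i.e. 2339⁻¹ ≡ 6809.
Then x ≡ 6809·6913 ≡ 4867 (mod 7750); the smallest non-negative solution is x = 4867.

4867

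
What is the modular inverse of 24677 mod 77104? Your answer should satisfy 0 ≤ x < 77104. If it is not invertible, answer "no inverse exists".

19069

Extended Euclidean algorithm:
77104 = 3*24677 + 3073
24677 = 8*3073 + 93
3073 = 33*93 + 4
93 = 23*4 + 1
4 = 4*1 + 0
Since gcd(24677, 77104) = 1, back-substitute to write 1 as a combination:
1 = 93 − 23·4
1 = −23·3073 + 760·93
1 = 760·24677 − 6103·3073
1 = −6103·77104 + 19069·24677
So 24677·19069 ≡ 1 (mod 77104).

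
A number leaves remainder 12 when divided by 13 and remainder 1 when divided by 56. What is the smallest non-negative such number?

Write x = 12 + 13·k. Then 13·k ≡ 1 − 12 ≡ 45 (mod 56).
Need 13⁻¹ mod 56. Extended Euclid on (56, 13):
56 = 4×13 + 4
13 = 3×4 + 1
4 = 4×1 + 0
Back-substitute:
1 = 13 − 3·4
1 = −3·56 + 13·13
13⁻¹ ≡ 13 (mod 56), so k ≡ 13·45 ≡ 25 (mod 56).
x = 12 + 13·25 = 337.

337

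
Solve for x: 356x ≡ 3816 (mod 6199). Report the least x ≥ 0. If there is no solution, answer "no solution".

First find gcd(356, 6199):
6199 = 17×356 + 147
356 = 2×147 + 62
147 = 2×62 + 23
62 = 2×23 + 16
23 = 1×16 + 7
16 = 2×7 + 2
7 = 3×2 + 1
2 = 2×1 + 0
gcd = 1, so a unique solution mod 6199 exists.
Back-substitute for the Bézout coefficients:
1 = 7 − 3·2
1 = −3·16 + 7·7
1 = 7·23 − 10·16
1 = −10·62 + 27·23
1 = 27·147 − 64·62
1 = −64·356 + 155·147
1 = 155·6199 − 2699·356
So 356·(-2699) ≡ 1 (mod 6199), giving 356⁻¹ ≡ 3500.
x ≡ 356⁻¹·3816 ≡ 3500·3816 ≡ 3354 (mod 6199).

3354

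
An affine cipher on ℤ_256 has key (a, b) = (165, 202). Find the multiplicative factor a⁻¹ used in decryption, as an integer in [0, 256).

Run Euclid on (256, 165):
256 = 1×165 + 91
165 = 1×91 + 74
91 = 1×74 + 17
74 = 4×17 + 6
17 = 2×6 + 5
6 = 1×5 + 1
5 = 5×1 + 0
Since gcd(165, 256) = 1, back-substitute to write 1 as a combination:
1 = 6 − 5
1 = −17 + 3·6
1 = 3·74 − 13·17
1 = −13·91 + 16·74
1 = 16·165 − 29·91
1 = −29·256 + 45·165
So 165·45 ≡ 1 (mod 256).

45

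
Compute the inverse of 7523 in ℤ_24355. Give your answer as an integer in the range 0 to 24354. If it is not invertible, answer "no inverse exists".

Run Euclid on (24355, 7523):
24355 = 3*7523 + 1786
7523 = 4*1786 + 379
1786 = 4*379 + 270
379 = 1*270 + 109
270 = 2*109 + 52
109 = 2*52 + 5
52 = 10*5 + 2
5 = 2*2 + 1
2 = 2*1 + 0
gcd = 1, so the inverse exists. Back-substitute:
1 = 5 − 2·2
1 = −2·52 + 21·5
1 = 21·109 − 44·52
1 = −44·270 + 109·109
1 = 109·379 − 153·270
1 = −153·1786 + 721·379
1 = 721·7523 − 3037·1786
1 = −3037·24355 + 9832·7523
So 7523·9832 ≡ 1 (mod 24355).

9832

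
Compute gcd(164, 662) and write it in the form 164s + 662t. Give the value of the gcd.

Euclidean algorithm:
662 = 4*164 + 6
164 = 27*6 + 2
6 = 3*2 + 0
gcd(164, 662) = 2.
Express as a combination:
2 = 164 − 27·6
2 = −27·662 + 109·164
So 2 = (-27)·662 + (109)·164.

2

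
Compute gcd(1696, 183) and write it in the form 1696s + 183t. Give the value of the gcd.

Euclidean algorithm:
1696 = 9×183 + 49
183 = 3×49 + 36
49 = 1×36 + 13
36 = 2×13 + 10
13 = 1×10 + 3
10 = 3×3 + 1
3 = 3×1 + 0
gcd(1696, 183) = 1.
Express as a combination:
1 = 10 − 3·3
1 = −3·13 + 4·10
1 = 4·36 − 11·13
1 = −11·49 + 15·36
1 = 15·183 − 56·49
1 = −56·1696 + 519·183
So 1 = (-56)·1696 + (519)·183.

1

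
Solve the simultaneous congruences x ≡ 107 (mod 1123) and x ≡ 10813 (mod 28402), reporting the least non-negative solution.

Write x = 107 + 1123·k. Then 1123·k ≡ 10813 − 107 ≡ 10706 (mod 28402).
Need 1123⁻¹ mod 28402. Extended Euclid on (28402, 1123):
28402 = 25*1123 + 327
1123 = 3*327 + 142
327 = 2*142 + 43
142 = 3*43 + 13
43 = 3*13 + 4
13 = 3*4 + 1
4 = 4*1 + 0
Back-substitute:
1 = 13 − 3·4
1 = −3·43 + 10·13
1 = 10·142 − 33·43
1 = −33·327 + 76·142
1 = 76·1123 − 261·327
1 = −261·28402 + 6601·1123
1123⁻¹ ≡ 6601 (mod 28402), so k ≡ 6601·10706 ≡ 6130 (mod 28402).
x = 107 + 1123·6130 = 6884097.

6884097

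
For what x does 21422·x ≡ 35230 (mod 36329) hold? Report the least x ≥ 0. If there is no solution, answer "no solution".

27390

First find gcd(21422, 36329):
36329 = 1·21422 + 14907
21422 = 1·14907 + 6515
14907 = 2·6515 + 1877
6515 = 3·1877 + 884
1877 = 2·884 + 109
884 = 8·109 + 12
109 = 9·12 + 1
12 = 12·1 + 0
gcd = 1, so a unique solution mod 36329 exists.
Back-substitute for the Bézout coefficients:
1 = 109 − 9·12
1 = −9·884 + 73·109
1 = 73·1877 − 155·884
1 = −155·6515 + 538·1877
1 = 538·14907 − 1231·6515
1 = −1231·21422 + 1769·14907
1 = 1769·36329 − 3000·21422
So 21422·(-3000) ≡ 1 (mod 36329), giving 21422⁻¹ ≡ 33329.
x ≡ 21422⁻¹·35230 ≡ 33329·35230 ≡ 27390 (mod 36329).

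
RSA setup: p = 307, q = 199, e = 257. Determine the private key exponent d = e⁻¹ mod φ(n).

59645

φ(n) = (p−1)(q−1) = 306·198 = 60588.
Need d with 257·d ≡ 1 (mod 60588). Apply the extended Euclidean algorithm:
60588 = 235×257 + 193
257 = 1×193 + 64
193 = 3×64 + 1
64 = 64×1 + 0
Back-substitute:
1 = 193 − 3·64
1 = −3·257 + 4·193
1 = 4·60588 − 943·257
So 257·(-943) ≡ 1 (mod 60588), hence d ≡ -943 ≡ 59645 (mod 60588).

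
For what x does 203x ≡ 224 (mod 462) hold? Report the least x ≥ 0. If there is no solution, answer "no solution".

58

First find gcd(203, 462):
462 = 2*203 + 56
203 = 3*56 + 35
56 = 1*35 + 21
35 = 1*21 + 14
21 = 1*14 + 7
14 = 2*7 + 0
gcd = 7 and 7 | 224, so solutions exist. Divide through by 7: 29x ≡ 32 (mod 66).
Now find 29⁻¹ mod 66:
66 = 2×29 + 8
29 = 3×8 + 5
8 = 1×5 + 3
5 = 1×3 + 2
3 = 1×2 + 1
2 = 2×1 + 0
Back-substitute:
1 = 3 − 2
1 = −5 + 2·3
1 = 2·8 − 3·5
1 = −3·29 + 11·8
1 = 11·66 − 25·29
So 29·(-25) ≡ 1 (mod 66), i.e. 29⁻¹ ≡ 41.
Then x ≡ 41·32 ≡ 58 (mod 66); the smallest non-negative solution is x = 58.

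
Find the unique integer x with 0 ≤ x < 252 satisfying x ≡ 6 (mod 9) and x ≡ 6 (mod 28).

6

Write x = 6 + 9·k. Then 9·k ≡ 6 − 6 ≡ 0 (mod 28).
Need 9⁻¹ mod 28. Extended Euclid on (28, 9):
28 = 3·9 + 1
9 = 9·1 + 0
Back-substitute:
1 = 28 − 3·9
9⁻¹ ≡ 25 (mod 28), so k ≡ 25·0 ≡ 0 (mod 28).
x = 6 + 9·0 = 6.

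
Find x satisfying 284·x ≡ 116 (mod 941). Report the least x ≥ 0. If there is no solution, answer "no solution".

First find gcd(284, 941):
941 = 3×284 + 89
284 = 3×89 + 17
89 = 5×17 + 4
17 = 4×4 + 1
4 = 4×1 + 0
gcd = 1, so a unique solution mod 941 exists.
Back-substitute for the Bézout coefficients:
1 = 17 − 4·4
1 = −4·89 + 21·17
1 = 21·284 − 67·89
1 = −67·941 + 222·284
So 284·(222) ≡ 1 (mod 941), giving 284⁻¹ ≡ 222.
x ≡ 284⁻¹·116 ≡ 222·116 ≡ 345 (mod 941).

345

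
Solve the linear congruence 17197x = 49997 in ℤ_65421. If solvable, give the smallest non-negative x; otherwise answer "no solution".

32255

First find gcd(17197, 65421):
65421 = 3*17197 + 13830
17197 = 1*13830 + 3367
13830 = 4*3367 + 362
3367 = 9*362 + 109
362 = 3*109 + 35
109 = 3*35 + 4
35 = 8*4 + 3
4 = 1*3 + 1
3 = 3*1 + 0
gcd = 1, so a unique solution mod 65421 exists.
Back-substitute for the Bézout coefficients:
1 = 4 − 3
1 = −35 + 9·4
1 = 9·109 − 28·35
1 = −28·362 + 93·109
1 = 93·3367 − 865·362
1 = −865·13830 + 3553·3367
1 = 3553·17197 − 4418·13830
1 = −4418·65421 + 16807·17197
So 17197·(16807) ≡ 1 (mod 65421), giving 17197⁻¹ ≡ 16807.
x ≡ 17197⁻¹·49997 ≡ 16807·49997 ≡ 32255 (mod 65421).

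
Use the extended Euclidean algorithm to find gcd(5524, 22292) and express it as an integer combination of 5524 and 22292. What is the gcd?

4

Euclidean algorithm:
22292 = 4×5524 + 196
5524 = 28×196 + 36
196 = 5×36 + 16
36 = 2×16 + 4
16 = 4×4 + 0
gcd(5524, 22292) = 4.
Working backward:
4 = 36 − 2·16
4 = −2·196 + 11·36
4 = 11·5524 − 310·196
4 = −310·22292 + 1251·5524
So 4 = (-310)·22292 + (1251)·5524.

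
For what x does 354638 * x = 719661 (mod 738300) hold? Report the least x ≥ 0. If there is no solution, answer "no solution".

gcd(354638, 738300):
738300 = 2*354638 + 29024
354638 = 12*29024 + 6350
29024 = 4*6350 + 3624
6350 = 1*3624 + 2726
3624 = 1*2726 + 898
2726 = 3*898 + 32
898 = 28*32 + 2
32 = 16*2 + 0
gcd = 2, but 2 ∤ 719661, so the congruence has no solution.

no solution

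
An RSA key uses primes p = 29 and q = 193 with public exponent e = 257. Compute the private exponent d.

φ(n) = (p−1)(q−1) = 28·192 = 5376.
Need d with 257·d ≡ 1 (mod 5376). Apply the extended Euclidean algorithm:
5376 = 20*257 + 236
257 = 1*236 + 21
236 = 11*21 + 5
21 = 4*5 + 1
5 = 5*1 + 0
Back-substitute:
1 = 21 − 4·5
1 = −4·236 + 45·21
1 = 45·257 − 49·236
1 = −49·5376 + 1025·257
So 257·1025 ≡ 1 (mod 5376), hence d = 1025.

1025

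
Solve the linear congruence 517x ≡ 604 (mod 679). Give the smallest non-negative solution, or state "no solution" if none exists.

First find gcd(517, 679):
679 = 1·517 + 162
517 = 3·162 + 31
162 = 5·31 + 7
31 = 4·7 + 3
7 = 2·3 + 1
3 = 3·1 + 0
gcd = 1, so a unique solution mod 679 exists.
Back-substitute for the Bézout coefficients:
1 = 7 − 2·3
1 = −2·31 + 9·7
1 = 9·162 − 47·31
1 = −47·517 + 150·162
1 = 150·679 − 197·517
So 517·(-197) ≡ 1 (mod 679), giving 517⁻¹ ≡ 482.
x ≡ 517⁻¹·604 ≡ 482·604 ≡ 516 (mod 679).

516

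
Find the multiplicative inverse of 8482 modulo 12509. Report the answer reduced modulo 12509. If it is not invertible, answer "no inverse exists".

6576

Extended Euclidean algorithm:
12509 = 1*8482 + 4027
8482 = 2*4027 + 428
4027 = 9*428 + 175
428 = 2*175 + 78
175 = 2*78 + 19
78 = 4*19 + 2
19 = 9*2 + 1
2 = 2*1 + 0
The gcd is 1. Working backward:
1 = 19 − 9·2
1 = −9·78 + 37·19
1 = 37·175 − 83·78
1 = −83·428 + 203·175
1 = 203·4027 − 1910·428
1 = −1910·8482 + 4023·4027
1 = 4023·12509 − 5933·8482
Thus 8482·(-5933) ≡ 1 (mod 12509); reducing, -5933 mod 12509 = 6576.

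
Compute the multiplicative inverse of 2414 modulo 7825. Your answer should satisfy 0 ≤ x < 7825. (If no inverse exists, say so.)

859

Run Euclid on (7825, 2414):
7825 = 3×2414 + 583
2414 = 4×583 + 82
583 = 7×82 + 9
82 = 9×9 + 1
9 = 9×1 + 0
The gcd is 1. Working backward:
1 = 82 − 9·9
1 = −9·583 + 64·82
1 = 64·2414 − 265·583
1 = −265·7825 + 859·2414
So 2414·859 ≡ 1 (mod 7825).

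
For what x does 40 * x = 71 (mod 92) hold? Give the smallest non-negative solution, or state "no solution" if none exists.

no solution

gcd(40, 92):
92 = 2·40 + 12
40 = 3·12 + 4
12 = 3·4 + 0
gcd = 4, but 4 ∤ 71, so the congruence has no solution.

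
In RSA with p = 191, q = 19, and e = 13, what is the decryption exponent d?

φ(n) = (p−1)(q−1) = 190·18 = 3420.
Need d with 13·d ≡ 1 (mod 3420). Apply the extended Euclidean algorithm:
3420 = 263×13 + 1
13 = 13×1 + 0
Back-substitute:
1 = 3420 − 263·13
So 13·(-263) ≡ 1 (mod 3420), hence d ≡ -263 ≡ 3157 (mod 3420).

3157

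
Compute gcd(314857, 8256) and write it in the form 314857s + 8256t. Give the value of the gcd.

1

Euclidean algorithm:
314857 = 38*8256 + 1129
8256 = 7*1129 + 353
1129 = 3*353 + 70
353 = 5*70 + 3
70 = 23*3 + 1
3 = 3*1 + 0
gcd(314857, 8256) = 1.
Back-substituting:
1 = 70 − 23·3
1 = −23·353 + 116·70
1 = 116·1129 − 371·353
1 = −371·8256 + 2713·1129
1 = 2713·314857 − 103465·8256
So 1 = (2713)·314857 + (-103465)·8256.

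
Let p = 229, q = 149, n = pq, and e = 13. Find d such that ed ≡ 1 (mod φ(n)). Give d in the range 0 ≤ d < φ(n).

25957

φ(n) = (p−1)(q−1) = 228·148 = 33744.
Need d with 13·d ≡ 1 (mod 33744). Apply the extended Euclidean algorithm:
33744 = 2595*13 + 9
13 = 1*9 + 4
9 = 2*4 + 1
4 = 4*1 + 0
Back-substitute:
1 = 9 − 2·4
1 = −2·13 + 3·9
1 = 3·33744 − 7787·13
So 13·(-7787) ≡ 1 (mod 33744), hence d ≡ -7787 ≡ 25957 (mod 33744).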